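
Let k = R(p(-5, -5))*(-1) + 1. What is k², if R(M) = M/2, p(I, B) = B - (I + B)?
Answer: 9/4 ≈ 2.2500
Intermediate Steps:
p(I, B) = -I (p(I, B) = B - (B + I) = B + (-B - I) = -I)
R(M) = M/2 (R(M) = M*(½) = M/2)
k = -3/2 (k = ((-1*(-5))/2)*(-1) + 1 = ((½)*5)*(-1) + 1 = (5/2)*(-1) + 1 = -5/2 + 1 = -3/2 ≈ -1.5000)
k² = (-3/2)² = 9/4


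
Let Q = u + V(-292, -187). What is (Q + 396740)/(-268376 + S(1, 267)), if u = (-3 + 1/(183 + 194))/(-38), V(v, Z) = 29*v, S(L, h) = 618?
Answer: -2781192901/1917950554 ≈ -1.4501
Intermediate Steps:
u = 565/7163 (u = -(-3 + 1/377)/38 = -1/38*(-1130/377) = 565/7163 ≈ 0.078878)
Q = -60655719/7163 (Q = 565/7163 + 29*(-292) = 565/7163 - 8468 = -60655719/7163 ≈ -8467.9)
(Q + 396740)/(-268376 + S(1, 267)) = (-60655719/7163 + 396740)/(-268376 + 618) = (2781192901/7163)/(-267758) = (2781192901/7163)*(-1/267758) = -2781192901/1917950554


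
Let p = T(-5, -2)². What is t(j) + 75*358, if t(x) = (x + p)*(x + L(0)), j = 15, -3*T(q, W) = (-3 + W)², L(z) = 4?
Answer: 256090/9 ≈ 28454.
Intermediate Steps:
T(q, W) = -(-3 + W)²/3
p = 625/9 (p = (-(-3 - 2)²/3)² = (-⅓*(-5)²)² = (-⅓*25)² = (-25/3)² = 625/9 ≈ 69.444)
t(x) = (4 + x)*(625/9 + x) (t(x) = (x + 625/9)*(x + 4) = (625/9 + x)*(4 + x) = (4 + x)*(625/9 + x))
t(j) + 75*358 = (2500/9 + 15² + (661/9)*15) + 75*358 = (2500/9 + 225 + 3305/3) + 26850 = 14440/9 + 26850 = 256090/9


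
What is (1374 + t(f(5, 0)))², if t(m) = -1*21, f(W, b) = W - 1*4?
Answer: 1830609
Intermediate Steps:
f(W, b) = -4 + W (f(W, b) = W - 4 = -4 + W)
t(m) = -21
(1374 + t(f(5, 0)))² = (1374 - 21)² = 1353² = 1830609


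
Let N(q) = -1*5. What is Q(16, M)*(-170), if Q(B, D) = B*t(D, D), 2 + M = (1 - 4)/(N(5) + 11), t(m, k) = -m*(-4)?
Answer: 27200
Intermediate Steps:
N(q) = -5
t(m, k) = 4*m (t(m, k) = -(-4)*m = 4*m)
M = -5/2 (M = -2 + (1 - 4)/(-5 + 11) = -2 - 3/6 = -2 - 3*1/6 = -2 - 1/2 = -5/2 ≈ -2.5000)
Q(B, D) = 4*B*D (Q(B, D) = B*(4*D) = 4*B*D)
Q(16, M)*(-170) = (4*16*(-5/2))*(-170) = -160*(-170) = 27200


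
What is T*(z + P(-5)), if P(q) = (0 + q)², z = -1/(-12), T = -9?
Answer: -903/4 ≈ -225.75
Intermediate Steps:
z = 1/12 (z = -1*(-1/12) = 1/12 ≈ 0.083333)
P(q) = q²
T*(z + P(-5)) = -9*(1/12 + (-5)²) = -9*(1/12 + 25) = -9*301/12 = -903/4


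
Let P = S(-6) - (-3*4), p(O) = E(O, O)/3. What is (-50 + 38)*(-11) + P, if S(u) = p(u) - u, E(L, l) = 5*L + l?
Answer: 138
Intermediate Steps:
E(L, l) = l + 5*L
p(O) = 2*O (p(O) = (O + 5*O)/3 = (6*O)*(⅓) = 2*O)
S(u) = u (S(u) = 2*u - u = u)
P = 6 (P = -6 - (-3*4) = -6 - (-12) = -6 - 1*(-12) = -6 + 12 = 6)
(-50 + 38)*(-11) + P = (-50 + 38)*(-11) + 6 = -12*(-11) + 6 = 132 + 6 = 138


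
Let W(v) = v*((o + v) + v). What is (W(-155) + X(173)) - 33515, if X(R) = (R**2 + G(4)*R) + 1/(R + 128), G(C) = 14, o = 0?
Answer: 14112687/301 ≈ 46886.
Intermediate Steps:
X(R) = R**2 + 1/(128 + R) + 14*R (X(R) = (R**2 + 14*R) + 1/(R + 128) = (R**2 + 14*R) + 1/(128 + R) = R**2 + 1/(128 + R) + 14*R)
W(v) = 2*v**2 (W(v) = v*((0 + v) + v) = v*(v + v) = v*(2*v) = 2*v**2)
(W(-155) + X(173)) - 33515 = (2*(-155)**2 + (1 + 173**3 + 142*173**2 + 1792*173)/(128 + 173)) - 33515 = (2*24025 + (1 + 5177717 + 142*29929 + 310016)/301) - 33515 = (48050 + (1 + 5177717 + 4249918 + 310016)/301) - 33515 = (48050 + (1/301)*9737652) - 33515 = (48050 + 9737652/301) - 33515 = 24200702/301 - 33515 = 14112687/301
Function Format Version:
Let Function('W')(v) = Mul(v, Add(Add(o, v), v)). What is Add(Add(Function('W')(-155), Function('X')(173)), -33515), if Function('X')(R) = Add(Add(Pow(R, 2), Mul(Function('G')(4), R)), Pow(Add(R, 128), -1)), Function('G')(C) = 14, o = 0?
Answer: Rational(14112687, 301) ≈ 46886.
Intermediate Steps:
Function('X')(R) = Add(Pow(R, 2), Pow(Add(128, R), -1), Mul(14, R)) (Function('X')(R) = Add(Add(Pow(R, 2), Mul(14, R)), Pow(Add(R, 128), -1)) = Add(Add(Pow(R, 2), Mul(14, R)), Pow(Add(128, R), -1)) = Add(Pow(R, 2), Pow(Add(128, R), -1), Mul(14, R)))
Function('W')(v) = Mul(2, Pow(v, 2)) (Function('W')(v) = Mul(v, Add(Add(0, v), v)) = Mul(v, Add(v, v)) = Mul(v, Mul(2, v)) = Mul(2, Pow(v, 2)))
Add(Add(Function('W')(-155), Function('X')(173)), -33515) = Add(Add(Mul(2, Pow(-155, 2)), Mul(Pow(Add(128, 173), -1), Add(1, Pow(173, 3), Mul(142, Pow(173, 2)), Mul(1792, 173)))), -33515) = Add(Add(Mul(2, 24025), Mul(Pow(301, -1), Add(1, 5177717, Mul(142, 29929), 310016))), -33515) = Add(Add(48050, Mul(Rational(1, 301), Add(1, 5177717, 4249918, 310016))), -33515) = Add(Add(48050, Mul(Rational(1, 301), 9737652)), -33515) = Add(Add(48050, Rational(9737652, 301)), -33515) = Add(Rational(24200702, 301), -33515) = Rational(14112687, 301)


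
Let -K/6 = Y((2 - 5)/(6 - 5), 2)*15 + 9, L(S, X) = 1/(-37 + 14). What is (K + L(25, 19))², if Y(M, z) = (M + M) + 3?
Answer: 24671089/529 ≈ 46637.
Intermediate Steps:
Y(M, z) = 3 + 2*M (Y(M, z) = 2*M + 3 = 3 + 2*M)
L(S, X) = -1/23 (L(S, X) = 1/(-23) = -1/23)
K = 216 (K = -6*((3 + 2*((2 - 5)/(6 - 5)))*15 + 9) = -6*((3 + 2*(-3/1))*15 + 9) = -6*((3 + 2*(-3*1))*15 + 9) = -6*((3 + 2*(-3))*15 + 9) = -6*((3 - 6)*15 + 9) = -6*(-3*15 + 9) = -6*(-45 + 9) = -6*(-36) = 216)
(K + L(25, 19))² = (216 - 1/23)² = (4967/23)² = 24671089/529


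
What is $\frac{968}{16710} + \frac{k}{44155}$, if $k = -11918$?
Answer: $- \frac{15640774}{73783005} \approx -0.21198$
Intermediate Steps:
$\frac{968}{16710} + \frac{k}{44155} = \frac{968}{16710} - \frac{11918}{44155} = 968 \cdot \frac{1}{16710} - \frac{11918}{44155} = \frac{484}{8355} - \frac{11918}{44155} = - \frac{15640774}{73783005}$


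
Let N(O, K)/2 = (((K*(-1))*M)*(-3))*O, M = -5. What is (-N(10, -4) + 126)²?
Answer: 1153476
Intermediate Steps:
N(O, K) = -30*K*O (N(O, K) = 2*((((K*(-1))*(-5))*(-3))*O) = 2*(((-K*(-5))*(-3))*O) = 2*(((5*K)*(-3))*O) = 2*((-15*K)*O) = 2*(-15*K*O) = -30*K*O)
(-N(10, -4) + 126)² = (-(-30)*(-4)*10 + 126)² = (-1*1200 + 126)² = (-1200 + 126)² = (-1074)² = 1153476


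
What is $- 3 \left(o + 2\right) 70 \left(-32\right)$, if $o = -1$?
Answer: $6720$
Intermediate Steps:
$- 3 \left(o + 2\right) 70 \left(-32\right) = - 3 \left(-1 + 2\right) 70 \left(-32\right) = \left(-3\right) 1 \cdot 70 \left(-32\right) = \left(-3\right) 70 \left(-32\right) = \left(-210\right) \left(-32\right) = 6720$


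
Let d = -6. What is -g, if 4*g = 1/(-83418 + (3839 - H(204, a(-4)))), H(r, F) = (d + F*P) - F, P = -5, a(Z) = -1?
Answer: 1/318316 ≈ 3.1415e-6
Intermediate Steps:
H(r, F) = -6 - 6*F (H(r, F) = (-6 + F*(-5)) - F = (-6 - 5*F) - F = -6 - 6*F)
g = -1/318316 (g = 1/(4*(-83418 + (3839 - (-6 - 6*(-1))))) = 1/(4*(-83418 + (3839 - (-6 + 6)))) = 1/(4*(-83418 + (3839 - 1*0))) = 1/(4*(-83418 + (3839 + 0))) = 1/(4*(-83418 + 3839)) = (¼)/(-79579) = (¼)*(-1/79579) = -1/318316 ≈ -3.1415e-6)
-g = -1*(-1/318316) = 1/318316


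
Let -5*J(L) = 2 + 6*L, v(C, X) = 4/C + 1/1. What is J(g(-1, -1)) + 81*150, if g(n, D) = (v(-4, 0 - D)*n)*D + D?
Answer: 60754/5 ≈ 12151.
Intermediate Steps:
v(C, X) = 1 + 4/C (v(C, X) = 4/C + 1*1 = 4/C + 1 = 1 + 4/C)
g(n, D) = D (g(n, D) = (((4 - 4)/(-4))*n)*D + D = ((-1/4*0)*n)*D + D = (0*n)*D + D = 0*D + D = 0 + D = D)
J(L) = -2/5 - 6*L/5 (J(L) = -(2 + 6*L)/5 = -2/5 - 6*L/5)
J(g(-1, -1)) + 81*150 = (-2/5 - 6/5*(-1)) + 81*150 = (-2/5 + 6/5) + 12150 = 4/5 + 12150 = 60754/5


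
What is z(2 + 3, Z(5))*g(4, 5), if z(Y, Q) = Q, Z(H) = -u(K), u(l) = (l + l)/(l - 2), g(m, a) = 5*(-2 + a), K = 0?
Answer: 0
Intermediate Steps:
g(m, a) = -10 + 5*a
u(l) = 2*l/(-2 + l) (u(l) = (2*l)/(-2 + l) = 2*l/(-2 + l))
Z(H) = 0 (Z(H) = -2*0/(-2 + 0) = -2*0/(-2) = -2*0*(-1)/2 = -1*0 = 0)
z(2 + 3, Z(5))*g(4, 5) = 0*(-10 + 5*5) = 0*(-10 + 25) = 0*15 = 0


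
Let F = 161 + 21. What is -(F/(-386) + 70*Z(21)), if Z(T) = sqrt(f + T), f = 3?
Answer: 91/193 - 140*sqrt(6) ≈ -342.46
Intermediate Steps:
F = 182
Z(T) = sqrt(3 + T)
-(F/(-386) + 70*Z(21)) = -(182/(-386) + 70*sqrt(3 + 21)) = -(182*(-1/386) + 70*sqrt(24)) = -(-91/193 + 70*(2*sqrt(6))) = -(-91/193 + 140*sqrt(6)) = 91/193 - 140*sqrt(6)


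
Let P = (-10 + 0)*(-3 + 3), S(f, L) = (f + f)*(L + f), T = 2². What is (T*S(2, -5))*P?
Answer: 0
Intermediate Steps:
T = 4
S(f, L) = 2*f*(L + f) (S(f, L) = (2*f)*(L + f) = 2*f*(L + f))
P = 0 (P = -10*0 = 0)
(T*S(2, -5))*P = (4*(2*2*(-5 + 2)))*0 = (4*(2*2*(-3)))*0 = (4*(-12))*0 = -48*0 = 0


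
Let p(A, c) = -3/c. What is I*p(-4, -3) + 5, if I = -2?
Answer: 3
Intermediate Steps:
I*p(-4, -3) + 5 = -(-6)/(-3) + 5 = -(-6)*(-1)/3 + 5 = -2*1 + 5 = -2 + 5 = 3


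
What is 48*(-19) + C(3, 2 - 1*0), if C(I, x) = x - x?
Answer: -912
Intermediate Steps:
C(I, x) = 0
48*(-19) + C(3, 2 - 1*0) = 48*(-19) + 0 = -912 + 0 = -912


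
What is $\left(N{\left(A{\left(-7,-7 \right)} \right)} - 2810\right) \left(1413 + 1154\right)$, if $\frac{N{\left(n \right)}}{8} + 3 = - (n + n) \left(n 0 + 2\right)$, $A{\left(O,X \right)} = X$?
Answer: $-6699870$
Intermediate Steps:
$N{\left(n \right)} = -24 - 32 n$ ($N{\left(n \right)} = -24 + 8 - (n + n) \left(n 0 + 2\right) = -24 + 8 - 2 n \left(0 + 2\right) = -24 + 8 - 2 n 2 = -24 + 8 \left(- 4 n\right) = -24 - 32 n$)
$\left(N{\left(A{\left(-7,-7 \right)} \right)} - 2810\right) \left(1413 + 1154\right) = \left(\left(-24 - -224\right) - 2810\right) \left(1413 + 1154\right) = \left(\left(-24 + 224\right) - 2810\right) 2567 = \left(200 - 2810\right) 2567 = \left(-2610\right) 2567 = -6699870$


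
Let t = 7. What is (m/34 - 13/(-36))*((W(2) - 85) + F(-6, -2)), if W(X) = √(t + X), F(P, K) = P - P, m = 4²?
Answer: -20869/306 ≈ -68.199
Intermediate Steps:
m = 16
F(P, K) = 0
W(X) = √(7 + X)
(m/34 - 13/(-36))*((W(2) - 85) + F(-6, -2)) = (16/34 - 13/(-36))*((√(7 + 2) - 85) + 0) = (16*(1/34) - 13*(-1/36))*((√9 - 85) + 0) = (8/17 + 13/36)*((3 - 85) + 0) = 509*(-82 + 0)/612 = (509/612)*(-82) = -20869/306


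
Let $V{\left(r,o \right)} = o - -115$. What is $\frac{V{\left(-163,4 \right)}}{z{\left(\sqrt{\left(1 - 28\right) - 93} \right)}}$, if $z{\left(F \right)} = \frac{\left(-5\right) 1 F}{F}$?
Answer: $- \frac{119}{5} \approx -23.8$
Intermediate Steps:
$V{\left(r,o \right)} = 115 + o$ ($V{\left(r,o \right)} = o + 115 = 115 + o$)
$z{\left(F \right)} = -5$ ($z{\left(F \right)} = \frac{\left(-5\right) F}{F} = -5$)
$\frac{V{\left(-163,4 \right)}}{z{\left(\sqrt{\left(1 - 28\right) - 93} \right)}} = \frac{115 + 4}{-5} = 119 \left(- \frac{1}{5}\right) = - \frac{119}{5}$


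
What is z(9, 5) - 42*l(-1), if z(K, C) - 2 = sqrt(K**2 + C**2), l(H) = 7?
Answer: -292 + sqrt(106) ≈ -281.70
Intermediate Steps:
z(K, C) = 2 + sqrt(C**2 + K**2) (z(K, C) = 2 + sqrt(K**2 + C**2) = 2 + sqrt(C**2 + K**2))
z(9, 5) - 42*l(-1) = (2 + sqrt(5**2 + 9**2)) - 42*7 = (2 + sqrt(25 + 81)) - 294 = (2 + sqrt(106)) - 294 = -292 + sqrt(106)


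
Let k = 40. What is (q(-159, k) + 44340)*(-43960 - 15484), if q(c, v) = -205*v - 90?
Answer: -2142956200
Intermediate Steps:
q(c, v) = -90 - 205*v
(q(-159, k) + 44340)*(-43960 - 15484) = ((-90 - 205*40) + 44340)*(-43960 - 15484) = ((-90 - 8200) + 44340)*(-59444) = (-8290 + 44340)*(-59444) = 36050*(-59444) = -2142956200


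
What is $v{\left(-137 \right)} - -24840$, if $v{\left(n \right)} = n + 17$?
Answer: $24720$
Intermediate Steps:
$v{\left(n \right)} = 17 + n$
$v{\left(-137 \right)} - -24840 = \left(17 - 137\right) - -24840 = -120 + 24840 = 24720$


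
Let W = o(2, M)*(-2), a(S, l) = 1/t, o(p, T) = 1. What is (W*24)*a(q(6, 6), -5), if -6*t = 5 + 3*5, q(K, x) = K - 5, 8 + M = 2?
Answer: 72/5 ≈ 14.400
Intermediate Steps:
M = -6 (M = -8 + 2 = -6)
q(K, x) = -5 + K
t = -10/3 (t = -(5 + 3*5)/6 = -(5 + 15)/6 = -⅙*20 = -10/3 ≈ -3.3333)
a(S, l) = -3/10 (a(S, l) = 1/(-10/3) = 1*(-3/10) = -3/10)
W = -2 (W = 1*(-2) = -2)
(W*24)*a(q(6, 6), -5) = -2*24*(-3/10) = -48*(-3/10) = 72/5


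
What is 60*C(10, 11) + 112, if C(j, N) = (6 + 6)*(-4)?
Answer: -2768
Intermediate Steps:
C(j, N) = -48 (C(j, N) = 12*(-4) = -48)
60*C(10, 11) + 112 = 60*(-48) + 112 = -2880 + 112 = -2768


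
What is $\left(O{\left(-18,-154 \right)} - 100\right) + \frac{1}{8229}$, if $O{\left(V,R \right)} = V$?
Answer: $- \frac{971021}{8229} \approx -118.0$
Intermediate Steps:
$\left(O{\left(-18,-154 \right)} - 100\right) + \frac{1}{8229} = \left(-18 - 100\right) + \frac{1}{8229} = -118 + \frac{1}{8229} = - \frac{971021}{8229}$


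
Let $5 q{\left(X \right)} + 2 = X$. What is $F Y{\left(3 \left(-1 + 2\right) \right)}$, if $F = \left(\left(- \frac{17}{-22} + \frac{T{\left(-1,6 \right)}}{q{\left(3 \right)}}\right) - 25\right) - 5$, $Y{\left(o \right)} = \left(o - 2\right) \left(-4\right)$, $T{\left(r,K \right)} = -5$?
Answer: $\frac{2386}{11} \approx 216.91$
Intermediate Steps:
$q{\left(X \right)} = - \frac{2}{5} + \frac{X}{5}$
$Y{\left(o \right)} = 8 - 4 o$ ($Y{\left(o \right)} = \left(-2 + o\right) \left(-4\right) = 8 - 4 o$)
$F = - \frac{1193}{22}$ ($F = \left(\left(- \frac{17}{-22} - \frac{5}{- \frac{2}{5} + \frac{1}{5} \cdot 3}\right) - 25\right) - 5 = \left(\left(\left(-17\right) \left(- \frac{1}{22}\right) - \frac{5}{- \frac{2}{5} + \frac{3}{5}}\right) - 25\right) - 5 = \left(\left(\frac{17}{22} - 5 \frac{1}{\frac{1}{5}}\right) - 25\right) - 5 = \left(\left(\frac{17}{22} - 25\right) - 25\right) - 5 = \left(- \frac{533}{22} - 25\right) - 5 = - \frac{1083}{22} - 5 = - \frac{1193}{22} \approx -54.227$)
$F Y{\left(3 \left(-1 + 2\right) \right)} = - \frac{1193 \left(8 - 4 \cdot 3 \left(-1 + 2\right)\right)}{22} = - \frac{1193 \left(8 - 4 \cdot 3 \cdot 1\right)}{22} = - \frac{1193 \left(8 - 12\right)}{22} = \left(- \frac{1193}{22}\right) \left(-4\right) = \frac{2386}{11}$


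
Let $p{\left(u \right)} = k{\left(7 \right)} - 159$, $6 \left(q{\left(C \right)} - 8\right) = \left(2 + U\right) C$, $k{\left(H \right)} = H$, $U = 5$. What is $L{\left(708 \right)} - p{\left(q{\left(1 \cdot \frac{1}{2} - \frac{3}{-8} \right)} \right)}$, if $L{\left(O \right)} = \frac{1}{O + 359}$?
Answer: $\frac{162185}{1067} \approx 152.0$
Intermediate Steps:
$L{\left(O \right)} = \frac{1}{359 + O}$
$q{\left(C \right)} = 8 + \frac{7 C}{6}$ ($q{\left(C \right)} = 8 + \frac{\left(2 + 5\right) C}{6} = 8 + \frac{7 C}{6}$)
$p{\left(u \right)} = -152$ ($p{\left(u \right)} = 7 - 159 = -152$)
$L{\left(708 \right)} - p{\left(q{\left(1 \cdot \frac{1}{2} - \frac{3}{-8} \right)} \right)} = \frac{1}{359 + 708} - -152 = \frac{1}{1067} + 152 = \frac{162185}{1067}$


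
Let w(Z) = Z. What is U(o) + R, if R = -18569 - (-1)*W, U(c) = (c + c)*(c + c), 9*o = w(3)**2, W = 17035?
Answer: -1530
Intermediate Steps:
o = 1 (o = (1/9)*3**2 = (1/9)*9 = 1)
U(c) = 4*c**2 (U(c) = (2*c)*(2*c) = 4*c**2)
R = -1534 (R = -18569 - (-1)*17035 = -18569 - 1*(-17035) = -18569 + 17035 = -1534)
U(o) + R = 4*1**2 - 1534 = 4*1 - 1534 = 4 - 1534 = -1530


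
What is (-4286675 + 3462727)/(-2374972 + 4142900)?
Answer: -205987/441982 ≈ -0.46605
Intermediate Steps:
(-4286675 + 3462727)/(-2374972 + 4142900) = -823948/1767928 = -823948*1/1767928 = -205987/441982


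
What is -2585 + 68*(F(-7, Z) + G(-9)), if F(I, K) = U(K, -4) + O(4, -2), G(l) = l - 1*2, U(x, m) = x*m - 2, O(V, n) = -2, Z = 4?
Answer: -4693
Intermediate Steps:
U(x, m) = -2 + m*x (U(x, m) = m*x - 2 = -2 + m*x)
G(l) = -2 + l (G(l) = l - 2 = -2 + l)
F(I, K) = -4 - 4*K (F(I, K) = (-2 - 4*K) - 2 = -4 - 4*K)
-2585 + 68*(F(-7, Z) + G(-9)) = -2585 + 68*((-4 - 4*4) + (-2 - 9)) = -2585 + 68*((-4 - 16) - 11) = -2585 + 68*(-20 - 11) = -2585 + 68*(-31) = -2585 - 2108 = -4693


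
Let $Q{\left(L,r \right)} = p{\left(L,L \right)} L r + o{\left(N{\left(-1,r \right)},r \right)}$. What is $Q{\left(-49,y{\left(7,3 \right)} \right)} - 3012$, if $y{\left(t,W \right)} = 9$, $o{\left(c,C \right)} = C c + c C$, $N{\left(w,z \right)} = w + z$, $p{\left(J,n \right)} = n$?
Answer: $18741$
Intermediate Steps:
$o{\left(c,C \right)} = 2 C c$ ($o{\left(c,C \right)} = C c + C c = 2 C c$)
$Q{\left(L,r \right)} = r L^{2} + 2 r \left(-1 + r\right)$ ($Q{\left(L,r \right)} = L L r + 2 r \left(-1 + r\right) = L^{2} r + 2 r \left(-1 + r\right) = r L^{2} + 2 r \left(-1 + r\right)$)
$Q{\left(-49,y{\left(7,3 \right)} \right)} - 3012 = 9 \left(-2 + \left(-49\right)^{2} + 2 \cdot 9\right) - 3012 = 9 \left(-2 + 2401 + 18\right) - 3012 = 9 \cdot 2417 - 3012 = 21753 - 3012 = 18741$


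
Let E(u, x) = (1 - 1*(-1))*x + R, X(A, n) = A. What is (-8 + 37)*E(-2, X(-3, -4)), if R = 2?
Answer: -116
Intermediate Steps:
E(u, x) = 2 + 2*x (E(u, x) = (1 - 1*(-1))*x + 2 = (1 + 1)*x + 2 = 2*x + 2 = 2 + 2*x)
(-8 + 37)*E(-2, X(-3, -4)) = (-8 + 37)*(2 + 2*(-3)) = 29*(2 - 6) = 29*(-4) = -116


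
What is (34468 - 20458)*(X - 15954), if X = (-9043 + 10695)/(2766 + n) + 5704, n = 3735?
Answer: -311178902660/2167 ≈ -1.4360e+8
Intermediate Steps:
X = 37083356/6501 (X = (-9043 + 10695)/(2766 + 3735) + 5704 = 1652/6501 + 5704 = 37083356/6501 ≈ 5704.3)
(34468 - 20458)*(X - 15954) = (34468 - 20458)*(37083356/6501 - 15954) = 14010*(-66633598/6501) = -311178902660/2167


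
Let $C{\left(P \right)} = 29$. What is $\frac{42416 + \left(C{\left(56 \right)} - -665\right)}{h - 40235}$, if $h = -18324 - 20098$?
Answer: $- \frac{14370}{26219} \approx -0.54808$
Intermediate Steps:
$h = -38422$ ($h = -18324 - 20098 = -38422$)
$\frac{42416 + \left(C{\left(56 \right)} - -665\right)}{h - 40235} = \frac{42416 + \left(29 - -665\right)}{-38422 - 40235} = \frac{42416 + \left(29 + 665\right)}{-78657} = \left(42416 + 694\right) \left(- \frac{1}{78657}\right) = 43110 \left(- \frac{1}{78657}\right) = - \frac{14370}{26219}$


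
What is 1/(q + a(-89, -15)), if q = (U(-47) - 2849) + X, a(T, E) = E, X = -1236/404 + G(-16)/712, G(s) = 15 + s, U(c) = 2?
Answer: -71912/206032253 ≈ -0.00034903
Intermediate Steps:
X = -220109/71912 (X = -1236/404 + (15 - 16)/712 = -1236*1/404 - 1*1/712 = -309/101 - 1/712 = -220109/71912 ≈ -3.0608)
q = -204953573/71912 (q = (2 - 2849) - 220109/71912 = -2847 - 220109/71912 = -204953573/71912 ≈ -2850.1)
1/(q + a(-89, -15)) = 1/(-204953573/71912 - 15) = 1/(-206032253/71912) = -71912/206032253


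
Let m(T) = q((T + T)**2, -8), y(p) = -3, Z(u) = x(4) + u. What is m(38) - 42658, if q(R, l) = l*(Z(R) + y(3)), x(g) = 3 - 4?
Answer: -88834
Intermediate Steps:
x(g) = -1
Z(u) = -1 + u
q(R, l) = l*(-4 + R) (q(R, l) = l*((-1 + R) - 3) = l*(-4 + R))
m(T) = 32 - 32*T**2 (m(T) = -8*(-4 + (T + T)**2) = -8*(-4 + (2*T)**2) = -8*(-4 + 4*T**2) = 32 - 32*T**2)
m(38) - 42658 = (32 - 32*38**2) - 42658 = (32 - 32*1444) - 42658 = (32 - 46208) - 42658 = -46176 - 42658 = -88834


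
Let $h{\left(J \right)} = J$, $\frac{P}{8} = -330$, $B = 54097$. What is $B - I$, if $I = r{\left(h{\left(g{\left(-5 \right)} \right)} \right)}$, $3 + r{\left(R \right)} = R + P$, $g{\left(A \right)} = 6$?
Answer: $56734$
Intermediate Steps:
$P = -2640$ ($P = 8 \left(-330\right) = -2640$)
$r{\left(R \right)} = -2643 + R$ ($r{\left(R \right)} = -3 + \left(R - 2640\right) = -3 + \left(-2640 + R\right) = -2643 + R$)
$I = -2637$ ($I = -2643 + 6 = -2637$)
$B - I = 54097 - -2637 = 54097 + 2637 = 56734$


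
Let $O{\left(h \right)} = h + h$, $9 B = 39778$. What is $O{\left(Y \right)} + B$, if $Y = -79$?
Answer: $\frac{38356}{9} \approx 4261.8$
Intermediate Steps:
$B = \frac{39778}{9}$ ($B = \frac{1}{9} \cdot 39778 = \frac{39778}{9} \approx 4419.8$)
$O{\left(h \right)} = 2 h$
$O{\left(Y \right)} + B = 2 \left(-79\right) + \frac{39778}{9} = -158 + \frac{39778}{9} = \frac{38356}{9}$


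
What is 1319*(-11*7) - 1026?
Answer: -102589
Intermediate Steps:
1319*(-11*7) - 1026 = 1319*(-77) - 1026 = -101563 - 1026 = -102589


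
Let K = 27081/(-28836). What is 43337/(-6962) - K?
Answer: -19650515/3717708 ≈ -5.2857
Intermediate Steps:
K = -1003/1068 (K = 27081*(-1/28836) = -1003/1068 ≈ -0.93914)
43337/(-6962) - K = 43337/(-6962) - 1*(-1003/1068) = 43337*(-1/6962) + 1003/1068 = -43337/6962 + 1003/1068 = -19650515/3717708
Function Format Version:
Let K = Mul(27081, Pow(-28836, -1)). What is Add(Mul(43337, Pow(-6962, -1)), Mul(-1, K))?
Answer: Rational(-19650515, 3717708) ≈ -5.2857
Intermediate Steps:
K = Rational(-1003, 1068) (K = Mul(27081, Rational(-1, 28836)) = Rational(-1003, 1068) ≈ -0.93914)
Add(Mul(43337, Pow(-6962, -1)), Mul(-1, K)) = Add(Mul(43337, Pow(-6962, -1)), Mul(-1, Rational(-1003, 1068))) = Add(Mul(43337, Rational(-1, 6962)), Rational(1003, 1068)) = Add(Rational(-43337, 6962), Rational(1003, 1068)) = Rational(-19650515, 3717708)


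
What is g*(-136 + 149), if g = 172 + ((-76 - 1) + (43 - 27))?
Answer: 1443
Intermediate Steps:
g = 111 (g = 172 + (-77 + 16) = 172 - 61 = 111)
g*(-136 + 149) = 111*(-136 + 149) = 111*13 = 1443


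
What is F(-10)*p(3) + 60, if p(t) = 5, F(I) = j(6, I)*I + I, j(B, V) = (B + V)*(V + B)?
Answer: -790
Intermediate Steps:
j(B, V) = (B + V)**2 (j(B, V) = (B + V)*(B + V) = (B + V)**2)
F(I) = I + I*(6 + I)**2 (F(I) = (6 + I)**2*I + I = I*(6 + I)**2 + I = I + I*(6 + I)**2)
F(-10)*p(3) + 60 = -10*(1 + (6 - 10)**2)*5 + 60 = -10*(1 + (-4)**2)*5 + 60 = -10*(1 + 16)*5 + 60 = -10*17*5 + 60 = -170*5 + 60 = -850 + 60 = -790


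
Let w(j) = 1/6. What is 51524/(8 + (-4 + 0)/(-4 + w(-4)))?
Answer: 296263/52 ≈ 5697.4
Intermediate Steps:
w(j) = 1/6
51524/(8 + (-4 + 0)/(-4 + w(-4))) = 51524/(8 + (-4 + 0)/(-4 + 1/6)) = 51524/(8 - 4/(-23/6)) = 51524/(8 - 4*(-6/23)) = 51524/(8 + 24/23) = 51524/(208/23) = 51524*(23/208) = 296263/52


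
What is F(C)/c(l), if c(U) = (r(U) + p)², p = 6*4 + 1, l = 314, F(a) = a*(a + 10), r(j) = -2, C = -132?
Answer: 16104/529 ≈ 30.442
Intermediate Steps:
F(a) = a*(10 + a)
p = 25 (p = 24 + 1 = 25)
c(U) = 529 (c(U) = (-2 + 25)² = 23² = 529)
F(C)/c(l) = -132*(10 - 132)/529 = -132*(-122)*(1/529) = 16104*(1/529) = 16104/529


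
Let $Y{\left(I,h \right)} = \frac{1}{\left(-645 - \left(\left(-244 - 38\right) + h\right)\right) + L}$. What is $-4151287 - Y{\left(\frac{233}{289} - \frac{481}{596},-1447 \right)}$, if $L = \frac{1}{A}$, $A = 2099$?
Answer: $- \frac{9445493885078}{2275317} \approx -4.1513 \cdot 10^{6}$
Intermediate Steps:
$L = \frac{1}{2099} \approx 0.00047642$
$Y{\left(I,h \right)} = \frac{1}{- \frac{761936}{2099} - h}$ ($Y{\left(I,h \right)} = \frac{1}{\left(-645 - \left(\left(-244 - 38\right) + h\right)\right) + \frac{1}{2099}} = \frac{1}{\left(-645 - \left(-282 + h\right)\right) + \frac{1}{2099}} = \frac{1}{\left(-363 - h\right) + \frac{1}{2099}} = \frac{1}{- \frac{761936}{2099} - h}$)
$-4151287 - Y{\left(\frac{233}{289} - \frac{481}{596},-1447 \right)} = -4151287 - - \frac{2099}{761936 + 2099 \left(-1447\right)} = -4151287 - - \frac{2099}{761936 - 3037253} = -4151287 - - \frac{2099}{-2275317} = -4151287 - \left(-2099\right) \left(- \frac{1}{2275317}\right) = -4151287 - \frac{2099}{2275317} = - \frac{9445493885078}{2275317}$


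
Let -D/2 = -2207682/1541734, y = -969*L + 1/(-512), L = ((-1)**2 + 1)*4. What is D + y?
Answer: -3058460061491/394683904 ≈ -7749.1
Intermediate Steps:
L = 8 (L = (1 + 1)*4 = 2*4 = 8)
y = -3969025/512 (y = -969*8 + 1/(-512) = -7752 - 1/512 = -3969025/512 ≈ -7752.0)
D = 2207682/770867 (D = -(-4415364)/1541734 = -2*(-1103841/770867) = 2207682/770867 ≈ 2.8639)
D + y = 2207682/770867 - 3969025/512 = -3058460061491/394683904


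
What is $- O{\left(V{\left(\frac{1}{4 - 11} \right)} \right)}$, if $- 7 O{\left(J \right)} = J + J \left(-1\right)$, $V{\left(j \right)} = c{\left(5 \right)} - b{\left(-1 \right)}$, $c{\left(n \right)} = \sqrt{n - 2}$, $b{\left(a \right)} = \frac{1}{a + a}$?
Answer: $0$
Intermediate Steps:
$b{\left(a \right)} = \frac{1}{2 a}$
$c{\left(n \right)} = \sqrt{-2 + n}$
$V{\left(j \right)} = \frac{1}{2} + \sqrt{3}$ ($V{\left(j \right)} = \sqrt{-2 + 5} - \frac{1}{2 \left(-1\right)} = \sqrt{3} - \frac{1}{2} \left(-1\right) = \sqrt{3} - - \frac{1}{2} = \sqrt{3} + \frac{1}{2} = \frac{1}{2} + \sqrt{3}$)
$O{\left(J \right)} = 0$ ($O{\left(J \right)} = - \frac{J + J \left(-1\right)}{7} = - \frac{J - J}{7} = \left(- \frac{1}{7}\right) 0 = 0$)
$- O{\left(V{\left(\frac{1}{4 - 11} \right)} \right)} = \left(-1\right) 0 = 0$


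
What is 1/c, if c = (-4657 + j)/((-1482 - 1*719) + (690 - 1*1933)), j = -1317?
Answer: 1722/2987 ≈ 0.57650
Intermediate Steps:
c = 2987/1722 (c = (-4657 - 1317)/((-1482 - 1*719) + (690 - 1*1933)) = -5974/((-1482 - 719) + (690 - 1933)) = -5974/(-2201 - 1243) = -5974/(-3444) = -5974*(-1/3444) = 2987/1722 ≈ 1.7346)
1/c = 1/(2987/1722) = 1722/2987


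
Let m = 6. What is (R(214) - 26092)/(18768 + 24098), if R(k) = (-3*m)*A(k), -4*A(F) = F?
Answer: -25129/42866 ≈ -0.58622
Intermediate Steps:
A(F) = -F/4
R(k) = 9*k/2 (R(k) = (-3*6)*(-k/4) = -(-9)*k/2 = 9*k/2)
(R(214) - 26092)/(18768 + 24098) = ((9/2)*214 - 26092)/(18768 + 24098) = (963 - 26092)/42866 = -25129*1/42866 = -25129/42866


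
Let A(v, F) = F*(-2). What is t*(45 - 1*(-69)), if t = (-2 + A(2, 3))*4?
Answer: -3648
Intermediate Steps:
A(v, F) = -2*F
t = -32 (t = (-2 - 2*3)*4 = (-2 - 6)*4 = -8*4 = -32)
t*(45 - 1*(-69)) = -32*(45 - 1*(-69)) = -32*(45 + 69) = -32*114 = -3648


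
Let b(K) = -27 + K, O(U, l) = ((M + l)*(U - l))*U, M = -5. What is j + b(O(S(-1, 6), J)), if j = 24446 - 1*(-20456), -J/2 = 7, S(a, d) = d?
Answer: 42595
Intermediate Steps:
J = -14 (J = -2*7 = -14)
O(U, l) = U*(-5 + l)*(U - l) (O(U, l) = ((-5 + l)*(U - l))*U = U*(-5 + l)*(U - l))
j = 44902 (j = 24446 + 20456 = 44902)
j + b(O(S(-1, 6), J)) = 44902 + (-27 + 6*(-1*(-14)² - 5*6 + 5*(-14) + 6*(-14))) = 44902 + (-27 + 6*(-1*196 - 30 - 70 - 84)) = 44902 + (-27 + 6*(-196 - 30 - 70 - 84)) = 44902 + (-27 + 6*(-380)) = 44902 + (-27 - 2280) = 44902 - 2307 = 42595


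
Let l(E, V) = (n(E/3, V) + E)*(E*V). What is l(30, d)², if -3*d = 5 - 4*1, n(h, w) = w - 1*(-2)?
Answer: 902500/9 ≈ 1.0028e+5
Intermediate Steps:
n(h, w) = 2 + w (n(h, w) = w + 2 = 2 + w)
d = -⅓ (d = -(5 - 4*1)/3 = -(5 - 4)/3 = -⅓*1 = -⅓ ≈ -0.33333)
l(E, V) = E*V*(2 + E + V) (l(E, V) = ((2 + V) + E)*(E*V) = (2 + E + V)*(E*V) = E*V*(2 + E + V))
l(30, d)² = (30*(-⅓)*(2 + 30 - ⅓))² = (30*(-⅓)*(95/3))² = (-950/3)² = 902500/9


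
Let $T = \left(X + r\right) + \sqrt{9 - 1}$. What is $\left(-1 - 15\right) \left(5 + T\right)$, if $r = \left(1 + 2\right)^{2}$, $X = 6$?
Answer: $-320 - 32 \sqrt{2} \approx -365.25$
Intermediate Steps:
$r = 9$ ($r = 3^{2} = 9$)
$T = 15 + 2 \sqrt{2}$ ($T = \left(6 + 9\right) + \sqrt{9 - 1} = 15 + \sqrt{8} = 15 + 2 \sqrt{2} \approx 17.828$)
$\left(-1 - 15\right) \left(5 + T\right) = \left(-1 - 15\right) \left(5 + \left(15 + 2 \sqrt{2}\right)\right) = - 16 \left(20 + 2 \sqrt{2}\right) = -320 - 32 \sqrt{2}$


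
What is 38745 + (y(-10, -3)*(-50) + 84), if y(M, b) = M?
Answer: 39329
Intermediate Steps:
38745 + (y(-10, -3)*(-50) + 84) = 38745 + (-10*(-50) + 84) = 38745 + (500 + 84) = 38745 + 584 = 39329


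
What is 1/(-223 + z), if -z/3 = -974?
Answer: 1/2699 ≈ 0.00037051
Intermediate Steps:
z = 2922 (z = -3*(-974) = 2922)
1/(-223 + z) = 1/(-223 + 2922) = 1/2699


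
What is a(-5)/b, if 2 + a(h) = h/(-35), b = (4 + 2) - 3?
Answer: -13/21 ≈ -0.61905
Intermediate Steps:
b = 3 (b = 6 - 3 = 3)
a(h) = -2 - h/35 (a(h) = -2 + h/(-35) = -2 + h*(-1/35) = -2 - h/35)
a(-5)/b = (-2 - 1/35*(-5))/3 = (-2 + ⅐)/3 = (⅓)*(-13/7) = -13/21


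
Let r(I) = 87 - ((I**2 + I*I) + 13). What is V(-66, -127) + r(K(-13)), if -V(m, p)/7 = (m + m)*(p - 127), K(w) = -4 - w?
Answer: -234784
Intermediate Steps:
V(m, p) = -14*m*(-127 + p) (V(m, p) = -7*(m + m)*(p - 127) = -7*2*m*(-127 + p) = -14*m*(-127 + p))
r(I) = 74 - 2*I**2 (r(I) = 87 - ((I**2 + I**2) + 13) = 87 - (2*I**2 + 13) = 87 - (13 + 2*I**2) = 87 + (-13 - 2*I**2) = 74 - 2*I**2)
V(-66, -127) + r(K(-13)) = 14*(-66)*(127 - 1*(-127)) + (74 - 2*(-4 - 1*(-13))**2) = 14*(-66)*(127 + 127) + (74 - 2*(-4 + 13)**2) = 14*(-66)*254 + (74 - 2*9**2) = -234696 + (74 - 2*81) = -234696 + (74 - 162) = -234696 - 88 = -234784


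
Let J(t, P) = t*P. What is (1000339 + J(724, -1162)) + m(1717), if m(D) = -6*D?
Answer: 148749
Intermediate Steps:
J(t, P) = P*t
(1000339 + J(724, -1162)) + m(1717) = (1000339 - 1162*724) - 6*1717 = (1000339 - 841288) - 10302 = 159051 - 10302 = 148749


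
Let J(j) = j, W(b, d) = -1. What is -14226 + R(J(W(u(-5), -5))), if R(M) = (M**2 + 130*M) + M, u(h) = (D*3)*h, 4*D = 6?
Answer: -14356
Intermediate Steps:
D = 3/2 (D = (1/4)*6 = 3/2 ≈ 1.5000)
u(h) = 9*h/2 (u(h) = ((3/2)*3)*h = 9*h/2)
R(M) = M**2 + 131*M
-14226 + R(J(W(u(-5), -5))) = -14226 - (131 - 1) = -14226 - 1*130 = -14226 - 130 = -14356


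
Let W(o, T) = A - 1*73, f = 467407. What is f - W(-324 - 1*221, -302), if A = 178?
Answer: 467302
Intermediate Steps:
W(o, T) = 105 (W(o, T) = 178 - 1*73 = 178 - 73 = 105)
f - W(-324 - 1*221, -302) = 467407 - 1*105 = 467407 - 105 = 467302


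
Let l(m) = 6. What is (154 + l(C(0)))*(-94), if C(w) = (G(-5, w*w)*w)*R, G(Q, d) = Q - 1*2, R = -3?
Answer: -15040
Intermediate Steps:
G(Q, d) = -2 + Q (G(Q, d) = Q - 2 = -2 + Q)
C(w) = 21*w (C(w) = ((-2 - 5)*w)*(-3) = -7*w*(-3) = 21*w)
(154 + l(C(0)))*(-94) = (154 + 6)*(-94) = 160*(-94) = -15040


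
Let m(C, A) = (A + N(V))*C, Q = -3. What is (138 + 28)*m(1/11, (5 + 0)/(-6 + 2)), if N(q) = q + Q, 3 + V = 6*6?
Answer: 9545/22 ≈ 433.86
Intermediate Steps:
V = 33 (V = -3 + 6*6 = -3 + 36 = 33)
N(q) = -3 + q (N(q) = q - 3 = -3 + q)
m(C, A) = C*(30 + A) (m(C, A) = (A + (-3 + 33))*C = (A + 30)*C = (30 + A)*C = C*(30 + A))
(138 + 28)*m(1/11, (5 + 0)/(-6 + 2)) = (138 + 28)*((30 + (5 + 0)/(-6 + 2))/11) = 166*((30 + 5/(-4))/11) = 166*((30 + 5*(-1/4))/11) = 166*((30 - 5/4)/11) = 166*((1/11)*(115/4)) = 166*(115/44) = 9545/22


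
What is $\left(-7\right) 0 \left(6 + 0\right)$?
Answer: $0$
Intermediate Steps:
$\left(-7\right) 0 \left(6 + 0\right) = 0 \cdot 6 = 0$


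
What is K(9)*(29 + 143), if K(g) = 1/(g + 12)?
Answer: 172/21 ≈ 8.1905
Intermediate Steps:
K(g) = 1/(12 + g)
K(9)*(29 + 143) = (29 + 143)/(12 + 9) = 172/21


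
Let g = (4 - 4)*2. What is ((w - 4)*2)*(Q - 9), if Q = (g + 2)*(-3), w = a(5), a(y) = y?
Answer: -30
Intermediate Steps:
g = 0 (g = 0*2 = 0)
w = 5
Q = -6 (Q = (0 + 2)*(-3) = 2*(-3) = -6)
((w - 4)*2)*(Q - 9) = ((5 - 4)*2)*(-6 - 9) = (1*2)*(-15) = 2*(-15) = -30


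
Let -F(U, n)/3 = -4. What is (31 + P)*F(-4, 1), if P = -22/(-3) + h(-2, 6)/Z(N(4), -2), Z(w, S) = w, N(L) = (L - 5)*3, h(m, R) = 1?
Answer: 456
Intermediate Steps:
N(L) = -15 + 3*L (N(L) = (-5 + L)*3 = -15 + 3*L)
F(U, n) = 12 (F(U, n) = -3*(-4) = 12)
P = 7 (P = -22/(-3) + 1/(-15 + 3*4) = -22*(-⅓) + 1/(-15 + 12) = 22/3 + 1/(-3) = 22/3 + 1*(-⅓) = 22/3 - ⅓ = 7)
(31 + P)*F(-4, 1) = (31 + 7)*12 = 38*12 = 456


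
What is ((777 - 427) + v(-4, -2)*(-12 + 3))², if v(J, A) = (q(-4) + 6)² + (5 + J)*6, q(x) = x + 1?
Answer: 46225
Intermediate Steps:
q(x) = 1 + x
v(J, A) = 39 + 6*J (v(J, A) = ((1 - 4) + 6)² + (5 + J)*6 = (-3 + 6)² + (30 + 6*J) = 3² + (30 + 6*J) = 9 + (30 + 6*J) = 39 + 6*J)
((777 - 427) + v(-4, -2)*(-12 + 3))² = ((777 - 427) + (39 + 6*(-4))*(-12 + 3))² = (350 + (39 - 24)*(-9))² = (350 + 15*(-9))² = (350 - 135)² = 215² = 46225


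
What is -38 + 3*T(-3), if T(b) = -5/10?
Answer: -79/2 ≈ -39.500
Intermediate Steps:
T(b) = -½ (T(b) = -5*⅒ = -½)
-38 + 3*T(-3) = -38 + 3*(-½) = -38 - 3/2 = -79/2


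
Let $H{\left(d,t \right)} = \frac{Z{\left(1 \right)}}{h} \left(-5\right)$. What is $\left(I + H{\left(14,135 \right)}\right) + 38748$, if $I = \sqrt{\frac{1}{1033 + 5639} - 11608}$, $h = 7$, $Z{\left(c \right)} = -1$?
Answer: $\frac{271241}{7} + \frac{5 i \sqrt{1291842231}}{1668} \approx 38749.0 + 107.74 i$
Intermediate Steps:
$I = \frac{5 i \sqrt{1291842231}}{1668}$ ($I = \sqrt{\frac{1}{6672} - 11608} = \sqrt{- \frac{77448575}{6672}} = \frac{5 i \sqrt{1291842231}}{1668} \approx 107.74 i$)
$H{\left(d,t \right)} = \frac{5}{7}$ ($H{\left(d,t \right)} = - \frac{1}{7} \left(-5\right) = \left(-1\right) \frac{1}{7} \left(-5\right) = \left(- \frac{1}{7}\right) \left(-5\right) = \frac{5}{7}$)
$\left(I + H{\left(14,135 \right)}\right) + 38748 = \left(\frac{5 i \sqrt{1291842231}}{1668} + \frac{5}{7}\right) + 38748 = \left(\frac{5}{7} + \frac{5 i \sqrt{1291842231}}{1668}\right) + 38748 = \frac{271241}{7} + \frac{5 i \sqrt{1291842231}}{1668}$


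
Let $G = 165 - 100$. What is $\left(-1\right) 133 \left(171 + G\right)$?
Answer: $-31388$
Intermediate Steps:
$G = 65$
$\left(-1\right) 133 \left(171 + G\right) = \left(-1\right) 133 \left(171 + 65\right) = \left(-133\right) 236 = -31388$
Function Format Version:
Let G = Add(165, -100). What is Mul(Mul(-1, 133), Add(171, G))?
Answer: -31388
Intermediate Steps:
G = 65
Mul(Mul(-1, 133), Add(171, G)) = Mul(Mul(-1, 133), Add(171, 65)) = Mul(-133, 236) = -31388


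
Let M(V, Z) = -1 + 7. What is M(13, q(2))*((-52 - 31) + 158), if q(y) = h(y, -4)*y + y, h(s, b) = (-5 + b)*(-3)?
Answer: 450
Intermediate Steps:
h(s, b) = 15 - 3*b
q(y) = 28*y (q(y) = (15 - 3*(-4))*y + y = (15 + 12)*y + y = 27*y + y = 28*y)
M(V, Z) = 6
M(13, q(2))*((-52 - 31) + 158) = 6*((-52 - 31) + 158) = 6*(-83 + 158) = 6*75 = 450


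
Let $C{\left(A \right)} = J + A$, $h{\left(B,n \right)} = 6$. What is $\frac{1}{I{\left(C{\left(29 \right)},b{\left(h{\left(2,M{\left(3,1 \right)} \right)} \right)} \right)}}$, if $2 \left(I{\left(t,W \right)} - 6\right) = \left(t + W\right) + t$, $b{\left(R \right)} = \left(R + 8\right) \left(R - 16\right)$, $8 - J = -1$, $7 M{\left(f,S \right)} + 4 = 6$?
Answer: $- \frac{1}{26} \approx -0.038462$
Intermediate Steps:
$M{\left(f,S \right)} = \frac{2}{7}$ ($M{\left(f,S \right)} = - \frac{4}{7} + \frac{1}{7} \cdot 6 = - \frac{4}{7} + \frac{6}{7} = \frac{2}{7}$)
$J = 9$ ($J = 8 - -1 = 8 + 1 = 9$)
$b{\left(R \right)} = \left(-16 + R\right) \left(8 + R\right)$ ($b{\left(R \right)} = \left(8 + R\right) \left(-16 + R\right) = \left(-16 + R\right) \left(8 + R\right)$)
$C{\left(A \right)} = 9 + A$
$I{\left(t,W \right)} = 6 + t + \frac{W}{2}$ ($I{\left(t,W \right)} = 6 + \frac{\left(t + W\right) + t}{2} = 6 + \frac{\left(W + t\right) + t}{2} = 6 + \frac{W + 2 t}{2} = 6 + \left(t + \frac{W}{2}\right) = 6 + t + \frac{W}{2}$)
$\frac{1}{I{\left(C{\left(29 \right)},b{\left(h{\left(2,M{\left(3,1 \right)} \right)} \right)} \right)}} = \frac{1}{6 + \left(9 + 29\right) + \frac{-128 + 6^{2} - 48}{2}} = \frac{1}{6 + 38 + \frac{-128 + 36 - 48}{2}} = \frac{1}{6 + 38 + \frac{1}{2} \left(-140\right)} = \frac{1}{6 + 38 - 70} = \frac{1}{-26} = - \frac{1}{26}$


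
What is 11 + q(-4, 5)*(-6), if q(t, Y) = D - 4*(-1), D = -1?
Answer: -7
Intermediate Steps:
q(t, Y) = 3 (q(t, Y) = -1 - 4*(-1) = -1 + 4 = 3)
11 + q(-4, 5)*(-6) = 11 + 3*(-6) = 11 - 18 = -7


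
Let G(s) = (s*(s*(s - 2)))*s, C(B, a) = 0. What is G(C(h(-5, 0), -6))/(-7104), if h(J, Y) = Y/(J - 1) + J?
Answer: 0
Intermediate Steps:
h(J, Y) = J + Y/(-1 + J) (h(J, Y) = Y/(-1 + J) + J = J + Y/(-1 + J))
G(s) = s**3*(-2 + s) (G(s) = (s*(s*(-2 + s)))*s = (s**2*(-2 + s))*s = s**3*(-2 + s))
G(C(h(-5, 0), -6))/(-7104) = (0**3*(-2 + 0))/(-7104) = (0*(-2))*(-1/7104) = 0*(-1/7104) = 0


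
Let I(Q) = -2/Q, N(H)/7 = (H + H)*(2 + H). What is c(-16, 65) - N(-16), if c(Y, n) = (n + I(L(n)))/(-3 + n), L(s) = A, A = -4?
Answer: -388733/124 ≈ -3134.9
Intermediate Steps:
L(s) = -4
N(H) = 14*H*(2 + H) (N(H) = 7*((H + H)*(2 + H)) = 7*((2*H)*(2 + H)) = 7*(2*H*(2 + H)) = 14*H*(2 + H))
c(Y, n) = (½ + n)/(-3 + n) (c(Y, n) = (n - 2/(-4))/(-3 + n) = (n - 2*(-¼))/(-3 + n) = (n + ½)/(-3 + n) = (½ + n)/(-3 + n))
c(-16, 65) - N(-16) = (½ + 65)/(-3 + 65) - 14*(-16)*(2 - 16) = (131/2)/62 - 14*(-16)*(-14) = (1/62)*(131/2) - 1*3136 = 131/124 - 3136 = -388733/124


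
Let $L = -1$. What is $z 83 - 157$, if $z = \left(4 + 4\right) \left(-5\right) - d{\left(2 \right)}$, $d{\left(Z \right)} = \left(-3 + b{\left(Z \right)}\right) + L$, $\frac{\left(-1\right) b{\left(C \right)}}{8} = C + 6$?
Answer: $2167$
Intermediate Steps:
$b{\left(C \right)} = -48 - 8 C$ ($b{\left(C \right)} = - 8 \left(C + 6\right) = - 8 \left(6 + C\right) = -48 - 8 C$)
$d{\left(Z \right)} = -52 - 8 Z$ ($d{\left(Z \right)} = \left(-3 - \left(48 + 8 Z\right)\right) - 1 = \left(-51 - 8 Z\right) - 1 = -52 - 8 Z$)
$z = 28$ ($z = \left(4 + 4\right) \left(-5\right) - \left(-52 - 16\right) = 8 \left(-5\right) - \left(-52 - 16\right) = -40 - -68 = -40 + 68 = 28$)
$z 83 - 157 = 28 \cdot 83 - 157 = 2324 - 157 = 2167$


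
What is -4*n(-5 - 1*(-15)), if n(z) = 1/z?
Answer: -2/5 ≈ -0.40000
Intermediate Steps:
-4*n(-5 - 1*(-15)) = -4/(-5 - 1*(-15)) = -4/(-5 + 15) = -4/10 = -4*1/10 = -2/5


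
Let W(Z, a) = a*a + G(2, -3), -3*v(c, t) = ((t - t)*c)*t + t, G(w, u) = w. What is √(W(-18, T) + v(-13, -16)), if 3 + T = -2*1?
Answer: √291/3 ≈ 5.6862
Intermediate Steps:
T = -5 (T = -3 - 2*1 = -3 - 2 = -5)
v(c, t) = -t/3 (v(c, t) = -(((t - t)*c)*t + t)/3 = -((0*c)*t + t)/3 = -(0*t + t)/3 = -(0 + t)/3 = -t/3)
W(Z, a) = 2 + a² (W(Z, a) = a*a + 2 = a² + 2 = 2 + a²)
√(W(-18, T) + v(-13, -16)) = √((2 + (-5)²) - ⅓*(-16)) = √((2 + 25) + 16/3) = √(27 + 16/3) = √(97/3) = √291/3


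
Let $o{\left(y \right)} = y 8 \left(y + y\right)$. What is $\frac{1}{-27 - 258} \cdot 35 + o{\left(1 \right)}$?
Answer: $\frac{905}{57} \approx 15.877$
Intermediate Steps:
$o{\left(y \right)} = 16 y^{2}$ ($o{\left(y \right)} = 8 y 2 y = 16 y^{2}$)
$\frac{1}{-27 - 258} \cdot 35 + o{\left(1 \right)} = \frac{1}{-27 - 258} \cdot 35 + 16 \cdot 1^{2} = \frac{1}{-285} \cdot 35 + 16 \cdot 1 = \left(- \frac{1}{285}\right) 35 + 16 = - \frac{7}{57} + 16 = \frac{905}{57}$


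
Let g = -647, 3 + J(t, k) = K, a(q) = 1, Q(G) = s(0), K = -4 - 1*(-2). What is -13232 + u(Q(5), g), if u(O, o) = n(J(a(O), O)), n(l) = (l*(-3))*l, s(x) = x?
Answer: -13307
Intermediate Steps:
K = -2 (K = -4 + 2 = -2)
Q(G) = 0
J(t, k) = -5 (J(t, k) = -3 - 2 = -5)
n(l) = -3*l² (n(l) = (-3*l)*l = -3*l²)
u(O, o) = -75 (u(O, o) = -3*(-5)² = -3*25 = -75)
-13232 + u(Q(5), g) = -13232 - 75 = -13307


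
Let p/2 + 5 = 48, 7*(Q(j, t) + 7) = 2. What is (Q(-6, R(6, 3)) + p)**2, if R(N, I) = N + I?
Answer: 308025/49 ≈ 6286.2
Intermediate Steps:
R(N, I) = I + N
Q(j, t) = -47/7 (Q(j, t) = -7 + (1/7)*2 = -7 + 2/7 = -47/7)
p = 86 (p = -10 + 2*48 = -10 + 96 = 86)
(Q(-6, R(6, 3)) + p)**2 = (-47/7 + 86)**2 = (555/7)**2 = 308025/49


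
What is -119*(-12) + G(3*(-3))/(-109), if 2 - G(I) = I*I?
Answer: 155731/109 ≈ 1428.7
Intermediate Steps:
G(I) = 2 - I**2 (G(I) = 2 - I*I = 2 - I**2)
-119*(-12) + G(3*(-3))/(-109) = -119*(-12) + (2 - (3*(-3))**2)/(-109) = 1428 + (2 - 1*(-9)**2)*(-1/109) = 1428 + (2 - 1*81)*(-1/109) = 1428 + (2 - 81)*(-1/109) = 1428 - 79*(-1/109) = 1428 + 79/109 = 155731/109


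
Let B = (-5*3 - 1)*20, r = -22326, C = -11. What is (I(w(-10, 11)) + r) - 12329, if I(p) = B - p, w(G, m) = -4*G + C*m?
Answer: -34894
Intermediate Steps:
B = -320 (B = (-15 - 1)*20 = -16*20 = -320)
w(G, m) = -11*m - 4*G (w(G, m) = -4*G - 11*m = -11*m - 4*G)
I(p) = -320 - p
(I(w(-10, 11)) + r) - 12329 = ((-320 - (-11*11 - 4*(-10))) - 22326) - 12329 = ((-320 - (-121 + 40)) - 22326) - 12329 = ((-320 - 1*(-81)) - 22326) - 12329 = ((-320 + 81) - 22326) - 12329 = (-239 - 22326) - 12329 = -22565 - 12329 = -34894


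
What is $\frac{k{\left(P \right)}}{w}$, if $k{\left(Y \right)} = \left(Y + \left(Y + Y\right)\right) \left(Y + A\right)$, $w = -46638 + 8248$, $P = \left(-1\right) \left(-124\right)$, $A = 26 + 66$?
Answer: $- \frac{40176}{19195} \approx -2.093$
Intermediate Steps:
$A = 92$
$P = 124$
$w = -38390$
$k{\left(Y \right)} = 3 Y \left(92 + Y\right)$ ($k{\left(Y \right)} = \left(Y + \left(Y + Y\right)\right) \left(Y + 92\right) = \left(Y + 2 Y\right) \left(92 + Y\right) = 3 Y \left(92 + Y\right)$)
$\frac{k{\left(P \right)}}{w} = \frac{3 \cdot 124 \left(92 + 124\right)}{-38390} = 3 \cdot 124 \cdot 216 \left(- \frac{1}{38390}\right) = 80352 \left(- \frac{1}{38390}\right) = - \frac{40176}{19195}$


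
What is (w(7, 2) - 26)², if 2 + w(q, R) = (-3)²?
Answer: 361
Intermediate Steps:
w(q, R) = 7 (w(q, R) = -2 + (-3)² = -2 + 9 = 7)
(w(7, 2) - 26)² = (7 - 26)² = (-19)² = 361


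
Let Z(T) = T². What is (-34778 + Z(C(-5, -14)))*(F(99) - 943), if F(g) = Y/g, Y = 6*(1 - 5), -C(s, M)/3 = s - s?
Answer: 1082534806/33 ≈ 3.2804e+7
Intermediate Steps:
C(s, M) = 0 (C(s, M) = -3*(s - s) = -3*0 = 0)
Y = -24 (Y = 6*(-4) = -24)
F(g) = -24/g
(-34778 + Z(C(-5, -14)))*(F(99) - 943) = (-34778 + 0²)*(-24/99 - 943) = (-34778 + 0)*(-24*1/99 - 943) = -34778*(-8/33 - 943) = -34778*(-31127/33) = 1082534806/33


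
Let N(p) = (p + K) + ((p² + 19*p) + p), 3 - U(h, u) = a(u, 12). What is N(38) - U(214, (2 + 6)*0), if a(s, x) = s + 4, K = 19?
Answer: 2262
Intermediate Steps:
a(s, x) = 4 + s
U(h, u) = -1 - u (U(h, u) = 3 - (4 + u) = 3 + (-4 - u) = -1 - u)
N(p) = 19 + p² + 21*p (N(p) = (p + 19) + ((p² + 19*p) + p) = (19 + p) + (p² + 20*p) = 19 + p² + 21*p)
N(38) - U(214, (2 + 6)*0) = (19 + 38² + 21*38) - (-1 - (2 + 6)*0) = (19 + 1444 + 798) - (-1 - 8*0) = 2261 - (-1 - 1*0) = 2261 - (-1 + 0) = 2261 - 1*(-1) = 2261 + 1 = 2262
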